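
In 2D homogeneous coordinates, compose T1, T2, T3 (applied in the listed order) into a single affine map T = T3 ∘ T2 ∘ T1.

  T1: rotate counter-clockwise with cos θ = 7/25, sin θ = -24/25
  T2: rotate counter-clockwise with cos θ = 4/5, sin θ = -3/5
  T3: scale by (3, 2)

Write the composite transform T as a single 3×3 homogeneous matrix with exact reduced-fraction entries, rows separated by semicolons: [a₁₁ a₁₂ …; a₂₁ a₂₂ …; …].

T = [-132/125 351/125 0; -234/125 -88/125 0; 0 0 1]

T1 = [7/25 24/25 0; -24/25 7/25 0; 0 0 1]
T2·T1 = [-44/125 117/125 0; -117/125 -44/125 0; 0 0 1]
T3·…·T1 = [-132/125 351/125 0; -234/125 -88/125 0; 0 0 1]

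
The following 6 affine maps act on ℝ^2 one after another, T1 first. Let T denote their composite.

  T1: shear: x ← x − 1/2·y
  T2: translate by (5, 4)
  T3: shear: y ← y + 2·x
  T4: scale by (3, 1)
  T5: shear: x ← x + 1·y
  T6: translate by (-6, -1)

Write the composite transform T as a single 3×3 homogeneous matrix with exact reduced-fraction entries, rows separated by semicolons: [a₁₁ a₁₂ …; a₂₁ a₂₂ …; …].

T = [5 -3/2 23; 2 0 13; 0 0 1]

T1 = [1 -1/2 0; 0 1 0; 0 0 1]
T2·T1 = [1 -1/2 5; 0 1 4; 0 0 1]
T3·…·T1 = [1 -1/2 5; 2 0 14; 0 0 1]
T4·…·T1 = [3 -3/2 15; 2 0 14; 0 0 1]
T5·…·T1 = [5 -3/2 29; 2 0 14; 0 0 1]
T6·…·T1 = [5 -3/2 23; 2 0 13; 0 0 1]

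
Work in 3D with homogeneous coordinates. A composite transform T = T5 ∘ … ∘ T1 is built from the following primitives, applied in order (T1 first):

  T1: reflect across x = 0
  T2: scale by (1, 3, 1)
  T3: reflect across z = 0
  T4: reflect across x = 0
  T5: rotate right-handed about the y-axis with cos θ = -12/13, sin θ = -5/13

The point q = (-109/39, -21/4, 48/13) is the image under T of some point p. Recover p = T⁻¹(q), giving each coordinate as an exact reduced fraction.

T1 = [-1 0 0 0; 0 1 0 0; 0 0 1 0; 0 0 0 1]
T2·T1 = [-1 0 0 0; 0 3 0 0; 0 0 1 0; 0 0 0 1]
T3·…·T1 = [-1 0 0 0; 0 3 0 0; 0 0 -1 0; 0 0 0 1]
T4·…·T1 = [1 0 0 0; 0 3 0 0; 0 0 -1 0; 0 0 0 1]
T5·…·T1 = [-12/13 0 5/13 0; 0 3 0 0; 5/13 0 12/13 0; 0 0 0 1]
det M = -3; M⁻¹ = [-12/13 0 5/13 0; 0 1/3 0 0; 5/13 0 12/13 0; 0 0 0 1]
M⁻¹ · (-109/39, -21/4, 48/13)ᵀ = (4, -7/4, 7/3)ᵀ

p = (4, -7/4, 7/3)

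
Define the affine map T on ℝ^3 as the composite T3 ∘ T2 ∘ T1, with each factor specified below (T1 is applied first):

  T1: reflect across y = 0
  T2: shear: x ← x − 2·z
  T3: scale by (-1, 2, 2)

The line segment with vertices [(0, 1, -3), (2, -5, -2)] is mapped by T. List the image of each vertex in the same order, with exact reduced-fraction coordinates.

T1 reflect across y = 0: (0, 1, -3) → (0, -1, -3); (2, -5, -2) → (2, 5, -2)
T2 shear: x ← x − 2·z: (0, -1, -3) → (6, -1, -3); (2, 5, -2) → (6, 5, -2)
T3 scale by (-1, 2, 2): (6, -1, -3) → (-6, -2, -6); (6, 5, -2) → (-6, 10, -4)

image vertices: (-6, -2, -6), (-6, 10, -4)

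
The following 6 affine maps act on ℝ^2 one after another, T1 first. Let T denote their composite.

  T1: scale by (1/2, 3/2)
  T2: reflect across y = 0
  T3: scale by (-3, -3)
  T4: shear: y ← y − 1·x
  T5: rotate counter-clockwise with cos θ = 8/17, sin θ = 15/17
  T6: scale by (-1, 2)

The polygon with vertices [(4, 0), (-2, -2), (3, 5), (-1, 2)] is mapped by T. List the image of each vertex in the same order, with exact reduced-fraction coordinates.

image vertices: (138/17, -84/17), (-12, -6), (441/17, 297/17), (201/34, 165/17)

T1 scale by (1/2, 3/2): (4, 0) → (2, 0); (-2, -2) → (-1, -3); (3, 5) → (3/2, 15/2); (-1, 2) → (-1/2, 3)
T2 reflect across y = 0: (2, 0) → (2, 0); (-1, -3) → (-1, 3); (3/2, 15/2) → (3/2, -15/2); (-1/2, 3) → (-1/2, -3)
T3 scale by (-3, -3): (2, 0) → (-6, 0); (-1, 3) → (3, -9); (3/2, -15/2) → (-9/2, 45/2); (-1/2, -3) → (3/2, 9)
T4 shear: y ← y − 1·x: (-6, 0) → (-6, 6); (3, -9) → (3, -12); (-9/2, 45/2) → (-9/2, 27); (3/2, 9) → (3/2, 15/2)
T5 rotate counter-clockwise with cos θ = 8/17, sin θ = 15/17: (-6, 6) → (-138/17, -42/17); (3, -12) → (12, -3); (-9/2, 27) → (-441/17, 297/34); (3/2, 15/2) → (-201/34, 165/34)
T6 scale by (-1, 2): (-138/17, -42/17) → (138/17, -84/17); (12, -3) → (-12, -6); (-441/17, 297/34) → (441/17, 297/17); (-201/34, 165/34) → (201/34, 165/17)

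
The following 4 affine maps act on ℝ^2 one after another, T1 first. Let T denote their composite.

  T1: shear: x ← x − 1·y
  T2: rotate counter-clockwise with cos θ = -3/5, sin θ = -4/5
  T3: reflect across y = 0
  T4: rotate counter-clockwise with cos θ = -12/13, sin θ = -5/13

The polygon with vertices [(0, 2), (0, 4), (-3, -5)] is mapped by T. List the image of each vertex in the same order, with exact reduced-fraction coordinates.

T1 shear: x ← x − 1·y: (0, 2) → (-2, 2); (0, 4) → (-4, 4); (-3, -5) → (2, -5)
T2 rotate counter-clockwise with cos θ = -3/5, sin θ = -4/5: (-2, 2) → (14/5, 2/5); (-4, 4) → (28/5, 4/5); (2, -5) → (-26/5, 7/5)
T3 reflect across y = 0: (14/5, 2/5) → (14/5, -2/5); (28/5, 4/5) → (28/5, -4/5); (-26/5, 7/5) → (-26/5, -7/5)
T4 rotate counter-clockwise with cos θ = -12/13, sin θ = -5/13: (14/5, -2/5) → (-178/65, -46/65); (28/5, -4/5) → (-356/65, -92/65); (-26/5, -7/5) → (277/65, 214/65)

image vertices: (-178/65, -46/65), (-356/65, -92/65), (277/65, 214/65)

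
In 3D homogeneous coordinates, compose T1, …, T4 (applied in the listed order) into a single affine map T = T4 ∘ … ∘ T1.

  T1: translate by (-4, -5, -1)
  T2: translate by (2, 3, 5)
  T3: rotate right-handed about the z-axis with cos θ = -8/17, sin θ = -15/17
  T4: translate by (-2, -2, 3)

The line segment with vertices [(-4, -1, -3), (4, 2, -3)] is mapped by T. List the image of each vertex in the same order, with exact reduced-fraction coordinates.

T1 translate by (-4, -5, -1): (-4, -1, -3) → (-8, -6, -4); (4, 2, -3) → (0, -3, -4)
T2 translate by (2, 3, 5): (-8, -6, -4) → (-6, -3, 1); (0, -3, -4) → (2, 0, 1)
T3 rotate right-handed about the z-axis with cos θ = -8/17, sin θ = -15/17: (-6, -3, 1) → (3/17, 114/17, 1); (2, 0, 1) → (-16/17, -30/17, 1)
T4 translate by (-2, -2, 3): (3/17, 114/17, 1) → (-31/17, 80/17, 4); (-16/17, -30/17, 1) → (-50/17, -64/17, 4)

image vertices: (-31/17, 80/17, 4), (-50/17, -64/17, 4)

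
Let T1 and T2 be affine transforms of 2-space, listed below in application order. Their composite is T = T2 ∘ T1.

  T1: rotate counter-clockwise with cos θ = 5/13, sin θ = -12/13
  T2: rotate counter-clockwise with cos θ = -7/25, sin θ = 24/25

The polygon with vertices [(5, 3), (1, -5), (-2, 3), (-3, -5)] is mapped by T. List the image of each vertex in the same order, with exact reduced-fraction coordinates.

T1 rotate counter-clockwise with cos θ = 5/13, sin θ = -12/13: (5, 3) → (61/13, -45/13); (1, -5) → (-55/13, -37/13); (-2, 3) → (2, 3); (-3, -5) → (-75/13, 11/13)
T2 rotate counter-clockwise with cos θ = -7/25, sin θ = 24/25: (61/13, -45/13) → (653/325, 1779/325); (-55/13, -37/13) → (1273/325, -1061/325); (2, 3) → (-86/25, 27/25); (-75/13, 11/13) → (261/325, -1877/325)

image vertices: (653/325, 1779/325), (1273/325, -1061/325), (-86/25, 27/25), (261/325, -1877/325)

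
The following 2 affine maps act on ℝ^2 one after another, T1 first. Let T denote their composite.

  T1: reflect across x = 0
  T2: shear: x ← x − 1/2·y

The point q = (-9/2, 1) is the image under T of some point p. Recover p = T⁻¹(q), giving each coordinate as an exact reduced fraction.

T1 = [-1 0 0; 0 1 0; 0 0 1]
T2·T1 = [-1 -1/2 0; 0 1 0; 0 0 1]
det M = -1; M⁻¹ = [-1 -1/2 0; 0 1 0; 0 0 1]
M⁻¹ · (-9/2, 1)ᵀ = (4, 1)ᵀ

p = (4, 1)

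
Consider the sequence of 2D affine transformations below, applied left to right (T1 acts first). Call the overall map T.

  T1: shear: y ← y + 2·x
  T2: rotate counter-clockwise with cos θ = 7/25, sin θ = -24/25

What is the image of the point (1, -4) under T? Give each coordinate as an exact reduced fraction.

T(p) = (-41/25, -38/25)

T1 shear: y ← y + 2·x: (1, -4) → (1, -2)
T2 rotate counter-clockwise with cos θ = 7/25, sin θ = -24/25: (1, -2) → (-41/25, -38/25)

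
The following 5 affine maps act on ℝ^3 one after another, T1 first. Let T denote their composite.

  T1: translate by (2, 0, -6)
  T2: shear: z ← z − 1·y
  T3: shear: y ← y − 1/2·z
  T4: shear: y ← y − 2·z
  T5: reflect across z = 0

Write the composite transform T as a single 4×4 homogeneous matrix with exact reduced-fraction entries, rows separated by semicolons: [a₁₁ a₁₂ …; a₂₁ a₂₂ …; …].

T1 = [1 0 0 2; 0 1 0 0; 0 0 1 -6; 0 0 0 1]
T2·T1 = [1 0 0 2; 0 1 0 0; 0 -1 1 -6; 0 0 0 1]
T3·…·T1 = [1 0 0 2; 0 3/2 -1/2 3; 0 -1 1 -6; 0 0 0 1]
T4·…·T1 = [1 0 0 2; 0 7/2 -5/2 15; 0 -1 1 -6; 0 0 0 1]
T5·…·T1 = [1 0 0 2; 0 7/2 -5/2 15; 0 1 -1 6; 0 0 0 1]

T = [1 0 0 2; 0 7/2 -5/2 15; 0 1 -1 6; 0 0 0 1]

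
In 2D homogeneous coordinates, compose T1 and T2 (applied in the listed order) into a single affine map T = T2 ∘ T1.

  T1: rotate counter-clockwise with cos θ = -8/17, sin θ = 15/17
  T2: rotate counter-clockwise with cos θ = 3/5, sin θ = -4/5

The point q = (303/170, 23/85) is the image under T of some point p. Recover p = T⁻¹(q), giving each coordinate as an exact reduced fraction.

T1 = [-8/17 -15/17 0; 15/17 -8/17 0; 0 0 1]
T2·T1 = [36/85 -77/85 0; 77/85 36/85 0; 0 0 1]
det M = 1; M⁻¹ = [36/85 77/85 0; -77/85 36/85 0; 0 0 1]
M⁻¹ · (303/170, 23/85)ᵀ = (1, -3/2)ᵀ

p = (1, -3/2)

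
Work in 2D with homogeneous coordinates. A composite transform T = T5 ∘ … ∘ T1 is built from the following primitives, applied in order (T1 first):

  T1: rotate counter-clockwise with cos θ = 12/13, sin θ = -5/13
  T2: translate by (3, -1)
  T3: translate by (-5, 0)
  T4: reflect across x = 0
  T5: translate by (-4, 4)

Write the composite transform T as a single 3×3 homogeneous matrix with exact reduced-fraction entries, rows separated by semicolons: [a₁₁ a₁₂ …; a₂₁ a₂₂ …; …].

T1 = [12/13 5/13 0; -5/13 12/13 0; 0 0 1]
T2·T1 = [12/13 5/13 3; -5/13 12/13 -1; 0 0 1]
T3·…·T1 = [12/13 5/13 -2; -5/13 12/13 -1; 0 0 1]
T4·…·T1 = [-12/13 -5/13 2; -5/13 12/13 -1; 0 0 1]
T5·…·T1 = [-12/13 -5/13 -2; -5/13 12/13 3; 0 0 1]

T = [-12/13 -5/13 -2; -5/13 12/13 3; 0 0 1]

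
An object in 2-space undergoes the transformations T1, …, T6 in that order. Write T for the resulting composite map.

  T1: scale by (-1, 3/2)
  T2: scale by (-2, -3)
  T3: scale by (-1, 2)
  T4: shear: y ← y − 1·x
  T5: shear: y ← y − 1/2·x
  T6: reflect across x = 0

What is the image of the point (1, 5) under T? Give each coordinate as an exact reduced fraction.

T1 scale by (-1, 3/2): (1, 5) → (-1, 15/2)
T2 scale by (-2, -3): (-1, 15/2) → (2, -45/2)
T3 scale by (-1, 2): (2, -45/2) → (-2, -45)
T4 shear: y ← y − 1·x: (-2, -45) → (-2, -43)
T5 shear: y ← y − 1/2·x: (-2, -43) → (-2, -42)
T6 reflect across x = 0: (-2, -42) → (2, -42)

T(p) = (2, -42)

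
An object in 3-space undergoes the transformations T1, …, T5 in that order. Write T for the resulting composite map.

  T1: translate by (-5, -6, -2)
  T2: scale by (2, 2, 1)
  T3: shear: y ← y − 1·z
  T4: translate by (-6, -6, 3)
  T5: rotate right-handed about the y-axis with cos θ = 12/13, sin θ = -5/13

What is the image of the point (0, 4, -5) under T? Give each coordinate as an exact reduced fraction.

T1 translate by (-5, -6, -2): (0, 4, -5) → (-5, -2, -7)
T2 scale by (2, 2, 1): (-5, -2, -7) → (-10, -4, -7)
T3 shear: y ← y − 1·z: (-10, -4, -7) → (-10, 3, -7)
T4 translate by (-6, -6, 3): (-10, 3, -7) → (-16, -3, -4)
T5 rotate right-handed about the y-axis with cos θ = 12/13, sin θ = -5/13: (-16, -3, -4) → (-172/13, -3, -128/13)

T(p) = (-172/13, -3, -128/13)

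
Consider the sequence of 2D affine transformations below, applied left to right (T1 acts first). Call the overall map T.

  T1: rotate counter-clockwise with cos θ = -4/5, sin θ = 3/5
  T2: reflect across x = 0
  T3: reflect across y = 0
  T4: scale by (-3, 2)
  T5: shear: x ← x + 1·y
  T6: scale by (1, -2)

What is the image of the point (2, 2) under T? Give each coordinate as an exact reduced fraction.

T(p) = (-38/5, -8/5)

T1 rotate counter-clockwise with cos θ = -4/5, sin θ = 3/5: (2, 2) → (-14/5, -2/5)
T2 reflect across x = 0: (-14/5, -2/5) → (14/5, -2/5)
T3 reflect across y = 0: (14/5, -2/5) → (14/5, 2/5)
T4 scale by (-3, 2): (14/5, 2/5) → (-42/5, 4/5)
T5 shear: x ← x + 1·y: (-42/5, 4/5) → (-38/5, 4/5)
T6 scale by (1, -2): (-38/5, 4/5) → (-38/5, -8/5)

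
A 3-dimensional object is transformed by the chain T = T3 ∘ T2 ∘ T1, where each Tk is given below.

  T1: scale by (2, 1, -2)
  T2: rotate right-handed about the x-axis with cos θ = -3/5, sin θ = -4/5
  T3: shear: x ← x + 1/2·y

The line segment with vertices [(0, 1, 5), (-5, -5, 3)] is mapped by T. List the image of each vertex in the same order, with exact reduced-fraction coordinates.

T1 scale by (2, 1, -2): (0, 1, 5) → (0, 1, -10); (-5, -5, 3) → (-10, -5, -6)
T2 rotate right-handed about the x-axis with cos θ = -3/5, sin θ = -4/5: (0, 1, -10) → (0, -43/5, 26/5); (-10, -5, -6) → (-10, -9/5, 38/5)
T3 shear: x ← x + 1/2·y: (0, -43/5, 26/5) → (-43/10, -43/5, 26/5); (-10, -9/5, 38/5) → (-109/10, -9/5, 38/5)

image vertices: (-43/10, -43/5, 26/5), (-109/10, -9/5, 38/5)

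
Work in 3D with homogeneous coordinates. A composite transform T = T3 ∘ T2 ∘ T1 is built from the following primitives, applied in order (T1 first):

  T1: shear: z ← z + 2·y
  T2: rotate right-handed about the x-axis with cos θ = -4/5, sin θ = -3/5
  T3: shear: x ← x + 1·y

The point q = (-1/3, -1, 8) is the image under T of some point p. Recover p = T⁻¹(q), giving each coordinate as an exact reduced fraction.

p = (2/3, -4, 1)

T1 = [1 0 0 0; 0 1 0 0; 0 2 1 0; 0 0 0 1]
T2·T1 = [1 0 0 0; 0 2/5 3/5 0; 0 -11/5 -4/5 0; 0 0 0 1]
T3·…·T1 = [1 2/5 3/5 0; 0 2/5 3/5 0; 0 -11/5 -4/5 0; 0 0 0 1]
det M = 1; M⁻¹ = [1 -1 0 0; 0 -4/5 -3/5 0; 0 11/5 2/5 0; 0 0 0 1]
M⁻¹ · (-1/3, -1, 8)ᵀ = (2/3, -4, 1)ᵀ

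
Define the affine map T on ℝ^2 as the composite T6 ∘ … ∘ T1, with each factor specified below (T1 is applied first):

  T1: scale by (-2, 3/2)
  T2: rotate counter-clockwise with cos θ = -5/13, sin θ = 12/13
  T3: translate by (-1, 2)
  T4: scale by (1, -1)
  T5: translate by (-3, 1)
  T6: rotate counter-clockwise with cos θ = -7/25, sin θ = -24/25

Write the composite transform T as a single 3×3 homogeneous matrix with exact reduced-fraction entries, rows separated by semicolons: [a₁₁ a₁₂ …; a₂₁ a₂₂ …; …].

T1 = [-2 0 0; 0 3/2 0; 0 0 1]
T2·T1 = [10/13 -18/13 0; -24/13 -15/26 0; 0 0 1]
T3·…·T1 = [10/13 -18/13 -1; -24/13 -15/26 2; 0 0 1]
T4·…·T1 = [10/13 -18/13 -1; 24/13 15/26 -2; 0 0 1]
T5·…·T1 = [10/13 -18/13 -4; 24/13 15/26 -1; 0 0 1]
T6·…·T1 = [506/325 306/325 4/25; -408/325 759/650 103/25; 0 0 1]

T = [506/325 306/325 4/25; -408/325 759/650 103/25; 0 0 1]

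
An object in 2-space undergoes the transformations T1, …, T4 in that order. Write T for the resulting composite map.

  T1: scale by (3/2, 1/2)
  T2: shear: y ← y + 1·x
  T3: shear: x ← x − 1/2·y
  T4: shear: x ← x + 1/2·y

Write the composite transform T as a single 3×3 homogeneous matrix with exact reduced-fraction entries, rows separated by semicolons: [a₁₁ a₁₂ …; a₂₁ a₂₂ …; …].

T1 = [3/2 0 0; 0 1/2 0; 0 0 1]
T2·T1 = [3/2 0 0; 3/2 1/2 0; 0 0 1]
T3·…·T1 = [3/4 -1/4 0; 3/2 1/2 0; 0 0 1]
T4·…·T1 = [3/2 0 0; 3/2 1/2 0; 0 0 1]

T = [3/2 0 0; 3/2 1/2 0; 0 0 1]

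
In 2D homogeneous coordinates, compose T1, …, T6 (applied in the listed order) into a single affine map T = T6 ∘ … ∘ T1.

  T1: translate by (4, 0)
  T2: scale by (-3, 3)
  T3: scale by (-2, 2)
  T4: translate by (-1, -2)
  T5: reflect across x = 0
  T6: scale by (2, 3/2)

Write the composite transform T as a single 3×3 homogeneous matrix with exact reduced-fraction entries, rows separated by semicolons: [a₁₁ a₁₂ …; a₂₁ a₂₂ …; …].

T = [-12 0 -46; 0 9 -3; 0 0 1]

T1 = [1 0 4; 0 1 0; 0 0 1]
T2·T1 = [-3 0 -12; 0 3 0; 0 0 1]
T3·…·T1 = [6 0 24; 0 6 0; 0 0 1]
T4·…·T1 = [6 0 23; 0 6 -2; 0 0 1]
T5·…·T1 = [-6 0 -23; 0 6 -2; 0 0 1]
T6·…·T1 = [-12 0 -46; 0 9 -3; 0 0 1]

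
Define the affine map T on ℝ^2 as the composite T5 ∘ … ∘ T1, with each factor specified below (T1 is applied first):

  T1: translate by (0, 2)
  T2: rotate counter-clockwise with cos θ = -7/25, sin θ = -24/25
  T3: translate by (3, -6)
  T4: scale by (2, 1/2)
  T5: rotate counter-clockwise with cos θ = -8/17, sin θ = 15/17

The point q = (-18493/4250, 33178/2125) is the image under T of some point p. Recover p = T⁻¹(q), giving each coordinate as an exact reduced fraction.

p = (-2/5, 3)

T1 = [1 0 0; 0 1 2; 0 0 1]
T2·T1 = [-7/25 24/25 48/25; -24/25 -7/25 -14/25; 0 0 1]
T3·…·T1 = [-7/25 24/25 123/25; -24/25 -7/25 -164/25; 0 0 1]
T4·…·T1 = [-14/25 48/25 246/25; -12/25 -7/50 -82/25; 0 0 1]
T5·…·T1 = [292/425 -39/50 -738/425; -114/425 44/25 4346/425; 0 0 1]
det M = 1; M⁻¹ = [44/25 39/50 -123/25; 114/425 292/425 -164/25; 0 0 1]
M⁻¹ · (-18493/4250, 33178/2125)ᵀ = (-2/5, 3)ᵀ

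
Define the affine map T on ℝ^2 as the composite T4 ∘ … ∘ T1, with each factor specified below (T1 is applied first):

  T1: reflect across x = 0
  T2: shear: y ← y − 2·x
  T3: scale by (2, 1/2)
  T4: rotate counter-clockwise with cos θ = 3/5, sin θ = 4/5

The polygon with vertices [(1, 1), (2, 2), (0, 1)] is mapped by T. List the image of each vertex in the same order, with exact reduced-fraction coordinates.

T1 reflect across x = 0: (1, 1) → (-1, 1); (2, 2) → (-2, 2); (0, 1) → (0, 1)
T2 shear: y ← y − 2·x: (-1, 1) → (-1, 3); (-2, 2) → (-2, 6); (0, 1) → (0, 1)
T3 scale by (2, 1/2): (-1, 3) → (-2, 3/2); (-2, 6) → (-4, 3); (0, 1) → (0, 1/2)
T4 rotate counter-clockwise with cos θ = 3/5, sin θ = 4/5: (-2, 3/2) → (-12/5, -7/10); (-4, 3) → (-24/5, -7/5); (0, 1/2) → (-2/5, 3/10)

image vertices: (-12/5, -7/10), (-24/5, -7/5), (-2/5, 3/10)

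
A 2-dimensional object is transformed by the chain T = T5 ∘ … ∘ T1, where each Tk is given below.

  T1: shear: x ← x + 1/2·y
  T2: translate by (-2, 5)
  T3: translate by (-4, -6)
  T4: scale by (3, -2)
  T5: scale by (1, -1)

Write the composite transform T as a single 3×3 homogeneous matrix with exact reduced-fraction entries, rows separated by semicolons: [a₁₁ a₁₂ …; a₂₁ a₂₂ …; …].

T1 = [1 1/2 0; 0 1 0; 0 0 1]
T2·T1 = [1 1/2 -2; 0 1 5; 0 0 1]
T3·…·T1 = [1 1/2 -6; 0 1 -1; 0 0 1]
T4·…·T1 = [3 3/2 -18; 0 -2 2; 0 0 1]
T5·…·T1 = [3 3/2 -18; 0 2 -2; 0 0 1]

T = [3 3/2 -18; 0 2 -2; 0 0 1]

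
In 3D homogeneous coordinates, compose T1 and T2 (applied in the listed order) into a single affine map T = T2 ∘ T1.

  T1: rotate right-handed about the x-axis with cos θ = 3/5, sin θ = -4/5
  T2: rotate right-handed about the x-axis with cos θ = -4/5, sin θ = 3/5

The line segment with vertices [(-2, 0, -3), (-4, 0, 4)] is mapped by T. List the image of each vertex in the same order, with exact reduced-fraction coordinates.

T1 rotate right-handed about the x-axis with cos θ = 3/5, sin θ = -4/5: (-2, 0, -3) → (-2, -12/5, -9/5); (-4, 0, 4) → (-4, 16/5, 12/5)
T2 rotate right-handed about the x-axis with cos θ = -4/5, sin θ = 3/5: (-2, -12/5, -9/5) → (-2, 3, 0); (-4, 16/5, 12/5) → (-4, -4, 0)

image vertices: (-2, 3, 0), (-4, -4, 0)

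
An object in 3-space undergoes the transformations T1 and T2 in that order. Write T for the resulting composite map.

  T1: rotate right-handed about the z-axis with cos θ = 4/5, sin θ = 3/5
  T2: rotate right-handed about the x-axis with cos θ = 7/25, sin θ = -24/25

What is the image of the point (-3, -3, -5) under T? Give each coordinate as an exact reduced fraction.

T1 rotate right-handed about the z-axis with cos θ = 4/5, sin θ = 3/5: (-3, -3, -5) → (-3/5, -21/5, -5)
T2 rotate right-handed about the x-axis with cos θ = 7/25, sin θ = -24/25: (-3/5, -21/5, -5) → (-3/5, -747/125, 329/125)

T(p) = (-3/5, -747/125, 329/125)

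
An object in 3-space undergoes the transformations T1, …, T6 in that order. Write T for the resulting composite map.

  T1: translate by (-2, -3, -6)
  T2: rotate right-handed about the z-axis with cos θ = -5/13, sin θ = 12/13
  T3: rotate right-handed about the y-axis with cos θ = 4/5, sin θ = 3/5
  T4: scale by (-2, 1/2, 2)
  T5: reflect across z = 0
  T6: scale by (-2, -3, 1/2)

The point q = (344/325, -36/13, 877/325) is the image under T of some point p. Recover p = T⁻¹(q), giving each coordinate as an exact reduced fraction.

p = (3, 3/5, 4)

T1 = [1 0 0 -2; 0 1 0 -3; 0 0 1 -6; 0 0 0 1]
T2·T1 = [-5/13 -12/13 0 46/13; 12/13 -5/13 0 -9/13; 0 0 1 -6; 0 0 0 1]
T3·…·T1 = [-4/13 -48/65 3/5 -10/13; 12/13 -5/13 0 -9/13; 3/13 36/65 4/5 -90/13; 0 0 0 1]
T4·…·T1 = [8/13 96/65 -6/5 20/13; 6/13 -5/26 0 -9/26; 6/13 72/65 8/5 -180/13; 0 0 0 1]
T5·…·T1 = [8/13 96/65 -6/5 20/13; 6/13 -5/26 0 -9/26; -6/13 -72/65 -8/5 180/13; 0 0 0 1]
T6·…·T1 = [-16/13 -192/65 12/5 -40/13; -18/13 15/26 0 27/26; -3/13 -36/65 -4/5 90/13; 0 0 0 1]
det M = 6; M⁻¹ = [-1/13 -8/13 -3/13 2; -12/65 10/39 -36/65 3; 3/20 0 -4/5 6; 0 0 0 1]
M⁻¹ · (344/325, -36/13, 877/325)ᵀ = (3, 3/5, 4)ᵀ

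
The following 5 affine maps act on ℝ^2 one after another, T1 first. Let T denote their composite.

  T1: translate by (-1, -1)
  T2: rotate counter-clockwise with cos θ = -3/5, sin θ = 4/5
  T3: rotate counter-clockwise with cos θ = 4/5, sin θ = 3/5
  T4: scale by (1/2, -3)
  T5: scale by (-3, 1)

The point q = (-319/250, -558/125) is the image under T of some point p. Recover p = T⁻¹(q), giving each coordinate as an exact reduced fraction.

T1 = [1 0 -1; 0 1 -1; 0 0 1]
T2·T1 = [-3/5 -4/5 7/5; 4/5 -3/5 -1/5; 0 0 1]
T3·…·T1 = [-24/25 -7/25 31/25; 7/25 -24/25 17/25; 0 0 1]
T4·…·T1 = [-12/25 -7/50 31/50; -21/25 72/25 -51/25; 0 0 1]
T5·…·T1 = [36/25 21/50 -93/50; -21/25 72/25 -51/25; 0 0 1]
det M = 9/2; M⁻¹ = [16/25 -7/75 1; 14/75 8/25 1; 0 0 1]
M⁻¹ · (-319/250, -558/125)ᵀ = (3/5, -2/3)ᵀ

p = (3/5, -2/3)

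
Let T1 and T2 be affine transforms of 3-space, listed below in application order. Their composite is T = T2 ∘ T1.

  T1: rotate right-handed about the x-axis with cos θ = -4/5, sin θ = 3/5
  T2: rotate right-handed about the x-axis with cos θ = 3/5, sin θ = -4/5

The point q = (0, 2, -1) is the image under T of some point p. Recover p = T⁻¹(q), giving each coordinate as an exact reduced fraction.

T1 = [1 0 0 0; 0 -4/5 -3/5 0; 0 3/5 -4/5 0; 0 0 0 1]
T2·T1 = [1 0 0 0; 0 0 -1 0; 0 1 0 0; 0 0 0 1]
det M = 1; M⁻¹ = [1 0 0 0; 0 0 1 0; 0 -1 0 0; 0 0 0 1]
M⁻¹ · (0, 2, -1)ᵀ = (0, -1, -2)ᵀ

p = (0, -1, -2)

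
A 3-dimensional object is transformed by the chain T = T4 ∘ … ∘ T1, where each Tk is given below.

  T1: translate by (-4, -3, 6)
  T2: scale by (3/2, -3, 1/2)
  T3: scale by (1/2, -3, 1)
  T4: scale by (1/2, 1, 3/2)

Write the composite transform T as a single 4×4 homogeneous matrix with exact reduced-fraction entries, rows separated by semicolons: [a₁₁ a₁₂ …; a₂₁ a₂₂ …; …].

T = [3/8 0 0 -3/2; 0 9 0 -27; 0 0 3/4 9/2; 0 0 0 1]

T1 = [1 0 0 -4; 0 1 0 -3; 0 0 1 6; 0 0 0 1]
T2·T1 = [3/2 0 0 -6; 0 -3 0 9; 0 0 1/2 3; 0 0 0 1]
T3·…·T1 = [3/4 0 0 -3; 0 9 0 -27; 0 0 1/2 3; 0 0 0 1]
T4·…·T1 = [3/8 0 0 -3/2; 0 9 0 -27; 0 0 3/4 9/2; 0 0 0 1]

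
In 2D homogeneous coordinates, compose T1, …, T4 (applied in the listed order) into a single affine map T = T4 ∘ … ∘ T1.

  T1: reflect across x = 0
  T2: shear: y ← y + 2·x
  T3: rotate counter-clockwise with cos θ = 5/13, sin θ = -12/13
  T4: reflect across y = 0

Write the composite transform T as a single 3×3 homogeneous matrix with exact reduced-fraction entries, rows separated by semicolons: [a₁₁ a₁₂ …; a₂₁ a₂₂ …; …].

T1 = [-1 0 0; 0 1 0; 0 0 1]
T2·T1 = [-1 0 0; -2 1 0; 0 0 1]
T3·…·T1 = [-29/13 12/13 0; 2/13 5/13 0; 0 0 1]
T4·…·T1 = [-29/13 12/13 0; -2/13 -5/13 0; 0 0 1]

T = [-29/13 12/13 0; -2/13 -5/13 0; 0 0 1]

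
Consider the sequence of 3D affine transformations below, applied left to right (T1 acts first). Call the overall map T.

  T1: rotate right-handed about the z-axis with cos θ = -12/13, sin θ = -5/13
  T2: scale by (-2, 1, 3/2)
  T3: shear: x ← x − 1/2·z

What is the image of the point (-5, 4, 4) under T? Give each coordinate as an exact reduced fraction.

T1 rotate right-handed about the z-axis with cos θ = -12/13, sin θ = -5/13: (-5, 4, 4) → (80/13, -23/13, 4)
T2 scale by (-2, 1, 3/2): (80/13, -23/13, 4) → (-160/13, -23/13, 6)
T3 shear: x ← x − 1/2·z: (-160/13, -23/13, 6) → (-199/13, -23/13, 6)

T(p) = (-199/13, -23/13, 6)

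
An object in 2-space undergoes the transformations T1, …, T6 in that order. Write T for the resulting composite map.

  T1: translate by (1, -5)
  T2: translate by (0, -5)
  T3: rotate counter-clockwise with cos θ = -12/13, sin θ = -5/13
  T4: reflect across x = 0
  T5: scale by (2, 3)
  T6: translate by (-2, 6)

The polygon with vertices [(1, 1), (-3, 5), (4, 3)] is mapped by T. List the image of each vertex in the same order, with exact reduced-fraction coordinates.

T1 translate by (1, -5): (1, 1) → (2, -4); (-3, 5) → (-2, 0); (4, 3) → (5, -2)
T2 translate by (0, -5): (2, -4) → (2, -9); (-2, 0) → (-2, -5); (5, -2) → (5, -7)
T3 rotate counter-clockwise with cos θ = -12/13, sin θ = -5/13: (2, -9) → (-69/13, 98/13); (-2, -5) → (-1/13, 70/13); (5, -7) → (-95/13, 59/13)
T4 reflect across x = 0: (-69/13, 98/13) → (69/13, 98/13); (-1/13, 70/13) → (1/13, 70/13); (-95/13, 59/13) → (95/13, 59/13)
T5 scale by (2, 3): (69/13, 98/13) → (138/13, 294/13); (1/13, 70/13) → (2/13, 210/13); (95/13, 59/13) → (190/13, 177/13)
T6 translate by (-2, 6): (138/13, 294/13) → (112/13, 372/13); (2/13, 210/13) → (-24/13, 288/13); (190/13, 177/13) → (164/13, 255/13)

image vertices: (112/13, 372/13), (-24/13, 288/13), (164/13, 255/13)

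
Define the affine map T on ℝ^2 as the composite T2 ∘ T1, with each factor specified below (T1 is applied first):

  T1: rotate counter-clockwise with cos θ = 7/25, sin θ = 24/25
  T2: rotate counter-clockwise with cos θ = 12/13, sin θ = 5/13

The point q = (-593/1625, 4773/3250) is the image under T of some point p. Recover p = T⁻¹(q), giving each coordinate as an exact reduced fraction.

T1 = [7/25 -24/25 0; 24/25 7/25 0; 0 0 1]
T2·T1 = [-36/325 -323/325 0; 323/325 -36/325 0; 0 0 1]
det M = 1; M⁻¹ = [-36/325 323/325 0; -323/325 -36/325 0; 0 0 1]
M⁻¹ · (-593/1625, 4773/3250)ᵀ = (3/2, 1/5)ᵀ

p = (3/2, 1/5)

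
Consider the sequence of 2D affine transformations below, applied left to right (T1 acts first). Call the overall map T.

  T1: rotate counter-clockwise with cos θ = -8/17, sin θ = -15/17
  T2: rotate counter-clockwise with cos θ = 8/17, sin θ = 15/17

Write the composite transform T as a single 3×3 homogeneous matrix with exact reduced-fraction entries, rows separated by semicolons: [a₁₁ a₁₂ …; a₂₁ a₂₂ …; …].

T1 = [-8/17 15/17 0; -15/17 -8/17 0; 0 0 1]
T2·T1 = [161/289 240/289 0; -240/289 161/289 0; 0 0 1]

T = [161/289 240/289 0; -240/289 161/289 0; 0 0 1]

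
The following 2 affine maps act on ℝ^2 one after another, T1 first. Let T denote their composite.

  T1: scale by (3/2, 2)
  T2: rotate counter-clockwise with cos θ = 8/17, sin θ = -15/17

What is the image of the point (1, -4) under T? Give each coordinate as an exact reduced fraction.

T(p) = (-108/17, -173/34)

T1 scale by (3/2, 2): (1, -4) → (3/2, -8)
T2 rotate counter-clockwise with cos θ = 8/17, sin θ = -15/17: (3/2, -8) → (-108/17, -173/34)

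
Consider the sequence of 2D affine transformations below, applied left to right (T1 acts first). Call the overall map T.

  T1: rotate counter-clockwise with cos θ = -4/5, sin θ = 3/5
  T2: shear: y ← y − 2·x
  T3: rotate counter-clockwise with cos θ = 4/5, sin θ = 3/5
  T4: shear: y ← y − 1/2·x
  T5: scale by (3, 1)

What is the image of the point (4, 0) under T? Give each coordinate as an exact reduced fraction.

T1 rotate counter-clockwise with cos θ = -4/5, sin θ = 3/5: (4, 0) → (-16/5, 12/5)
T2 shear: y ← y − 2·x: (-16/5, 12/5) → (-16/5, 44/5)
T3 rotate counter-clockwise with cos θ = 4/5, sin θ = 3/5: (-16/5, 44/5) → (-196/25, 128/25)
T4 shear: y ← y − 1/2·x: (-196/25, 128/25) → (-196/25, 226/25)
T5 scale by (3, 1): (-196/25, 226/25) → (-588/25, 226/25)

T(p) = (-588/25, 226/25)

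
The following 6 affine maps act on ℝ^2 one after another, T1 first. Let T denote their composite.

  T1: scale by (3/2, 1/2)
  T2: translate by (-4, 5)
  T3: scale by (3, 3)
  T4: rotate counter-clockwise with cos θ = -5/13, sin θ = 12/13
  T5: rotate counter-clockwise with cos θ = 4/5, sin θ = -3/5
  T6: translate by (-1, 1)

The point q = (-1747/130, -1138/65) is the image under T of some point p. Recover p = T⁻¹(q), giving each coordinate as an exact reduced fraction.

p = (-2, -5)

T1 = [3/2 0 0; 0 1/2 0; 0 0 1]
T2·T1 = [3/2 0 -4; 0 1/2 5; 0 0 1]
T3·…·T1 = [9/2 0 -12; 0 3/2 15; 0 0 1]
T4·…·T1 = [-45/26 -18/13 -120/13; 54/13 -15/26 -219/13; 0 0 1]
T5·…·T1 = [72/65 -189/130 -1137/65; 567/130 24/65 -516/65; 0 0 1]
T6·…·T1 = [72/65 -189/130 -1202/65; 567/130 24/65 -451/65; 0 0 1]
det M = 27/4; M⁻¹ = [32/585 14/65 1466/585; -42/65 32/195 -2108/195; 0 0 1]
M⁻¹ · (-1747/130, -1138/65)ᵀ = (-2, -5)ᵀ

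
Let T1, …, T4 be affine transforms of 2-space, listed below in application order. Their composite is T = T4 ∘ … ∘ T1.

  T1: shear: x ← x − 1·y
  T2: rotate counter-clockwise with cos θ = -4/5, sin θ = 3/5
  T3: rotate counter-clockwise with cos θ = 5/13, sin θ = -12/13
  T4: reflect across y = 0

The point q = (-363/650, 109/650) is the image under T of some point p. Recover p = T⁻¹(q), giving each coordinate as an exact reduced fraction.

T1 = [1 -1 0; 0 1 0; 0 0 1]
T2·T1 = [-4/5 1/5 0; 3/5 -7/5 0; 0 0 1]
T3·…·T1 = [16/65 -79/65 0; 63/65 -47/65 0; 0 0 1]
T4·…·T1 = [16/65 -79/65 0; -63/65 47/65 0; 0 0 1]
det M = -1; M⁻¹ = [-47/65 -79/65 0; -63/65 -16/65 0; 0 0 1]
M⁻¹ · (-363/650, 109/650)ᵀ = (1/5, 1/2)ᵀ

p = (1/5, 1/2)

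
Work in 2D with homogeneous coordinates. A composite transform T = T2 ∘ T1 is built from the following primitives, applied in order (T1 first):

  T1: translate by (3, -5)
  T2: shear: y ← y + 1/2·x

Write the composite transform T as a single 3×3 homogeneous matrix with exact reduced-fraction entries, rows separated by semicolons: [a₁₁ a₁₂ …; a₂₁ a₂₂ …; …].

T = [1 0 3; 1/2 1 -7/2; 0 0 1]

T1 = [1 0 3; 0 1 -5; 0 0 1]
T2·T1 = [1 0 3; 1/2 1 -7/2; 0 0 1]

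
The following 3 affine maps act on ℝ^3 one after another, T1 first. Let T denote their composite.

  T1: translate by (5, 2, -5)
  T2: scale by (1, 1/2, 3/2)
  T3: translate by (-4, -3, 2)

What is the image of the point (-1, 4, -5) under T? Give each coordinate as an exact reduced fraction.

T(p) = (0, 0, -13)

T1 translate by (5, 2, -5): (-1, 4, -5) → (4, 6, -10)
T2 scale by (1, 1/2, 3/2): (4, 6, -10) → (4, 3, -15)
T3 translate by (-4, -3, 2): (4, 3, -15) → (0, 0, -13)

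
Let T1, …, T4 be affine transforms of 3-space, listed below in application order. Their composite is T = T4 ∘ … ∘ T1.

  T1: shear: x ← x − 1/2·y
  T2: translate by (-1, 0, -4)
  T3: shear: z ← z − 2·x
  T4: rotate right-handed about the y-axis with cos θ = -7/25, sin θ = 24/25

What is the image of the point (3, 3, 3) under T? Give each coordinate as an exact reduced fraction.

T1 shear: x ← x − 1/2·y: (3, 3, 3) → (3/2, 3, 3)
T2 translate by (-1, 0, -4): (3/2, 3, 3) → (1/2, 3, -1)
T3 shear: z ← z − 2·x: (1/2, 3, -1) → (1/2, 3, -2)
T4 rotate right-handed about the y-axis with cos θ = -7/25, sin θ = 24/25: (1/2, 3, -2) → (-103/50, 3, 2/25)

T(p) = (-103/50, 3, 2/25)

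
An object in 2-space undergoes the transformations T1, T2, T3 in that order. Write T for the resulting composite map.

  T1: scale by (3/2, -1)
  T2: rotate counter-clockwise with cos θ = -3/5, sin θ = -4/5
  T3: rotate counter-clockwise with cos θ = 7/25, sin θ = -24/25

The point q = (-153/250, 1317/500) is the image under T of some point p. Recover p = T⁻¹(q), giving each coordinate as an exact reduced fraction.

T1 = [3/2 0 0; 0 -1 0; 0 0 1]
T2·T1 = [-9/10 -4/5 0; -6/5 3/5 0; 0 0 1]
T3·…·T1 = [-351/250 44/125 0; 66/125 117/125 0; 0 0 1]
det M = -3/2; M⁻¹ = [-78/125 88/375 0; 44/125 117/125 0; 0 0 1]
M⁻¹ · (-153/250, 1317/500)ᵀ = (1, 9/4)ᵀ

p = (1, 9/4)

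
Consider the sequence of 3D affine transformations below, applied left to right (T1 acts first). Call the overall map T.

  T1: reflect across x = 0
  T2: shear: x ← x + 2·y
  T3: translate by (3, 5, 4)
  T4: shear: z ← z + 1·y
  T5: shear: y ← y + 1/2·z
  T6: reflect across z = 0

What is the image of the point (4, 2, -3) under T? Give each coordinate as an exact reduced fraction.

T(p) = (3, 11, -8)

T1 reflect across x = 0: (4, 2, -3) → (-4, 2, -3)
T2 shear: x ← x + 2·y: (-4, 2, -3) → (0, 2, -3)
T3 translate by (3, 5, 4): (0, 2, -3) → (3, 7, 1)
T4 shear: z ← z + 1·y: (3, 7, 1) → (3, 7, 8)
T5 shear: y ← y + 1/2·z: (3, 7, 8) → (3, 11, 8)
T6 reflect across z = 0: (3, 11, 8) → (3, 11, -8)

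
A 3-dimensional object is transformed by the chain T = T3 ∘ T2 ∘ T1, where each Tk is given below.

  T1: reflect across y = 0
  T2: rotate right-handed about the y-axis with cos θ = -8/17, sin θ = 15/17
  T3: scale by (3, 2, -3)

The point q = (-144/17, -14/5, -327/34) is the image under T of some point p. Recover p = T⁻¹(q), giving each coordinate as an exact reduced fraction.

p = (-3/2, 7/5, -4)

T1 = [1 0 0 0; 0 -1 0 0; 0 0 1 0; 0 0 0 1]
T2·T1 = [-8/17 0 15/17 0; 0 -1 0 0; -15/17 0 -8/17 0; 0 0 0 1]
T3·…·T1 = [-24/17 0 45/17 0; 0 -2 0 0; 45/17 0 24/17 0; 0 0 0 1]
det M = 18; M⁻¹ = [-8/51 0 5/17 0; 0 -1/2 0 0; 5/17 0 8/51 0; 0 0 0 1]
M⁻¹ · (-144/17, -14/5, -327/34)ᵀ = (-3/2, 7/5, -4)ᵀ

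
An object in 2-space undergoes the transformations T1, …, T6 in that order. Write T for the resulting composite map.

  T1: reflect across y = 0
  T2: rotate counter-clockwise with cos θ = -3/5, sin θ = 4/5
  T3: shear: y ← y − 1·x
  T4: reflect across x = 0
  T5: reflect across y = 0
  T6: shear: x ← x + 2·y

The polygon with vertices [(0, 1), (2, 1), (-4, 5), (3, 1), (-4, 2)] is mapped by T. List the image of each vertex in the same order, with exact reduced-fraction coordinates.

image vertices: (-2/5, 1/5), (-24/5, -13/5), (34/5, 33/5), (-7, -4), (8, 6)

T1 reflect across y = 0: (0, 1) → (0, -1); (2, 1) → (2, -1); (-4, 5) → (-4, -5); (3, 1) → (3, -1); (-4, 2) → (-4, -2)
T2 rotate counter-clockwise with cos θ = -3/5, sin θ = 4/5: (0, -1) → (4/5, 3/5); (2, -1) → (-2/5, 11/5); (-4, -5) → (32/5, -1/5); (3, -1) → (-1, 3); (-4, -2) → (4, -2)
T3 shear: y ← y − 1·x: (4/5, 3/5) → (4/5, -1/5); (-2/5, 11/5) → (-2/5, 13/5); (32/5, -1/5) → (32/5, -33/5); (-1, 3) → (-1, 4); (4, -2) → (4, -6)
T4 reflect across x = 0: (4/5, -1/5) → (-4/5, -1/5); (-2/5, 13/5) → (2/5, 13/5); (32/5, -33/5) → (-32/5, -33/5); (-1, 4) → (1, 4); (4, -6) → (-4, -6)
T5 reflect across y = 0: (-4/5, -1/5) → (-4/5, 1/5); (2/5, 13/5) → (2/5, -13/5); (-32/5, -33/5) → (-32/5, 33/5); (1, 4) → (1, -4); (-4, -6) → (-4, 6)
T6 shear: x ← x + 2·y: (-4/5, 1/5) → (-2/5, 1/5); (2/5, -13/5) → (-24/5, -13/5); (-32/5, 33/5) → (34/5, 33/5); (1, -4) → (-7, -4); (-4, 6) → (8, 6)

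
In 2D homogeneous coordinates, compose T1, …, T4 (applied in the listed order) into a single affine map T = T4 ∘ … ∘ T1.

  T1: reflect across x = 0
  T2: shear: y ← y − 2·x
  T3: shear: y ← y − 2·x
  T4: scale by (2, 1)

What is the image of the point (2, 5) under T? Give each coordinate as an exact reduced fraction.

T1 reflect across x = 0: (2, 5) → (-2, 5)
T2 shear: y ← y − 2·x: (-2, 5) → (-2, 9)
T3 shear: y ← y − 2·x: (-2, 9) → (-2, 13)
T4 scale by (2, 1): (-2, 13) → (-4, 13)

T(p) = (-4, 13)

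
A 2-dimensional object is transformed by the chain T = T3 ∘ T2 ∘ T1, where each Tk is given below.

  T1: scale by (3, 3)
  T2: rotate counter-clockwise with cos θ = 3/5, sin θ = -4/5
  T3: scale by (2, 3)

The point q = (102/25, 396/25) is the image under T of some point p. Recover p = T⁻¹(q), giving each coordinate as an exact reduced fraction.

p = (-1, 8/5)

T1 = [3 0 0; 0 3 0; 0 0 1]
T2·T1 = [9/5 12/5 0; -12/5 9/5 0; 0 0 1]
T3·…·T1 = [18/5 24/5 0; -36/5 27/5 0; 0 0 1]
det M = 54; M⁻¹ = [1/10 -4/45 0; 2/15 1/15 0; 0 0 1]
M⁻¹ · (102/25, 396/25)ᵀ = (-1, 8/5)ᵀ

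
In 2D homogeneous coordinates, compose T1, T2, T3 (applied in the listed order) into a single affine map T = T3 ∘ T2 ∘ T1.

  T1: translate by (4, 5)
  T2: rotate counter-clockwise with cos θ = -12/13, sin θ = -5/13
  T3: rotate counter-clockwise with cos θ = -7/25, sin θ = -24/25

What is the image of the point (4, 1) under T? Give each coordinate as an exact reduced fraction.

T(p) = (-2226/325, 2368/325)

T1 translate by (4, 5): (4, 1) → (8, 6)
T2 rotate counter-clockwise with cos θ = -12/13, sin θ = -5/13: (8, 6) → (-66/13, -112/13)
T3 rotate counter-clockwise with cos θ = -7/25, sin θ = -24/25: (-66/13, -112/13) → (-2226/325, 2368/325)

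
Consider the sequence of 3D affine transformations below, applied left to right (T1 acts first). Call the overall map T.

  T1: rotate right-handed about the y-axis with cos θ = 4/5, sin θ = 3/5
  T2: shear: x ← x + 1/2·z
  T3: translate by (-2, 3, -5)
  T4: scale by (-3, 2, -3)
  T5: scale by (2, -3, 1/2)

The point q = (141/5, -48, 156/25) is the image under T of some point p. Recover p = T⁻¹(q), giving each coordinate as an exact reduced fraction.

T1 = [4/5 0 3/5 0; 0 1 0 0; -3/5 0 4/5 0; 0 0 0 1]
T2·T1 = [1/2 0 1 0; 0 1 0 0; -3/5 0 4/5 0; 0 0 0 1]
T3·…·T1 = [1/2 0 1 -2; 0 1 0 3; -3/5 0 4/5 -5; 0 0 0 1]
T4·…·T1 = [-3/2 0 -3 6; 0 2 0 6; 9/5 0 -12/5 15; 0 0 0 1]
T5·…·T1 = [-3 0 -6 12; 0 -6 0 -18; 9/10 0 -6/5 15/2; 0 0 0 1]
det M = -54; M⁻¹ = [-2/15 0 2/3 -17/5; 0 -1/6 0 -3; -1/10 0 -1/3 37/10; 0 0 0 1]
M⁻¹ · (141/5, -48, 156/25)ᵀ = (-3, 5, -6/5)ᵀ

p = (-3, 5, -6/5)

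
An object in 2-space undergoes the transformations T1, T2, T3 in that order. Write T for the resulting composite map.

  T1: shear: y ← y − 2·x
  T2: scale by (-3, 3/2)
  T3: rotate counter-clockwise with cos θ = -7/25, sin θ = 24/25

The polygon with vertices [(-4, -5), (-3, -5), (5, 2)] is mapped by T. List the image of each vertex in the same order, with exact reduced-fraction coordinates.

T1 shear: y ← y − 2·x: (-4, -5) → (-4, 3); (-3, -5) → (-3, 1); (5, 2) → (5, -8)
T2 scale by (-3, 3/2): (-4, 3) → (12, 9/2); (-3, 1) → (9, 3/2); (5, -8) → (-15, -12)
T3 rotate counter-clockwise with cos θ = -7/25, sin θ = 24/25: (12, 9/2) → (-192/25, 513/50); (9, 3/2) → (-99/25, 411/50); (-15, -12) → (393/25, -276/25)

image vertices: (-192/25, 513/50), (-99/25, 411/50), (393/25, -276/25)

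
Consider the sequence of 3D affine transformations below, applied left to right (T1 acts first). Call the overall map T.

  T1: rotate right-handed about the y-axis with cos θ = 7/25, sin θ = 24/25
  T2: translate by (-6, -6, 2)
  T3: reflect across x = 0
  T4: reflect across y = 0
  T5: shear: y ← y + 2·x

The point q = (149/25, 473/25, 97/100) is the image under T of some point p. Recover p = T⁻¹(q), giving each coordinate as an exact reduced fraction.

p = (1, -1, -1/4)

T1 = [7/25 0 24/25 0; 0 1 0 0; -24/25 0 7/25 0; 0 0 0 1]
T2·T1 = [7/25 0 24/25 -6; 0 1 0 -6; -24/25 0 7/25 2; 0 0 0 1]
T3·…·T1 = [-7/25 0 -24/25 6; 0 1 0 -6; -24/25 0 7/25 2; 0 0 0 1]
T4·…·T1 = [-7/25 0 -24/25 6; 0 -1 0 6; -24/25 0 7/25 2; 0 0 0 1]
T5·…·T1 = [-7/25 0 -24/25 6; -14/25 -1 -48/25 18; -24/25 0 7/25 2; 0 0 0 1]
det M = 1; M⁻¹ = [-7/25 0 -24/25 18/5; 2 -1 0 6; -24/25 0 7/25 26/5; 0 0 0 1]
M⁻¹ · (149/25, 473/25, 97/100)ᵀ = (1, -1, -1/4)ᵀ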